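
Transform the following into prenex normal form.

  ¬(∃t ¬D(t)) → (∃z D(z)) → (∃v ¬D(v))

∃t ∀z ∃v (¬D(t) ∨ ¬D(z) ∨ ¬D(v))

Rewrite implications/biconditionals: A → B as ¬A ∨ B.
  ¬¬(∃t ¬D(t)) ∨ ¬(∃z D(z)) ∨ (∃v ¬D(v))
Move each ¬ inward, flipping quantifiers it crosses:
  (∃t ¬D(t)) ∨ (∀z ¬D(z)) ∨ (∃v ¬D(v))
Finally move all quantifiers to the prefix:
  ∃t ∀z ∃v (¬D(t) ∨ ¬D(z) ∨ ¬D(v))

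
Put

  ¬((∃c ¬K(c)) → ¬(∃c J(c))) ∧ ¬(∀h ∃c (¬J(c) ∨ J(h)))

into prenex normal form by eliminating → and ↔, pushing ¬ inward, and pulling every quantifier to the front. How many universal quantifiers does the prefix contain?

First replace A → B with ¬A ∨ B.
  ¬(¬(∃c ¬K(c)) ∨ ¬(∃c J(c))) ∧ ¬(∀h ∃c (¬J(c) ∨ J(h)))
Push ¬ through the quantifiers and connectives to reach negation normal form:
  (∃c ¬K(c)) ∧ (∃c J(c)) ∧ (∃h ∀c (J(c) ∧ ¬J(h)))
Rename bound variables to avoid capture: c↦w, c↦z1.
  (∃c ¬K(c)) ∧ (∃w J(w)) ∧ (∃h ∀z1 (J(z1) ∧ ¬J(h)))
Extract every quantifier outward, since the variables are now distinct and don't occur free across branches:
  ∃c ∃w ∃h ∀z1 (¬K(c) ∧ J(w) ∧ J(z1) ∧ ¬J(h))
The prefix is ∃c ∃w ∃h ∀z1: 1 universal, 3 existential.

1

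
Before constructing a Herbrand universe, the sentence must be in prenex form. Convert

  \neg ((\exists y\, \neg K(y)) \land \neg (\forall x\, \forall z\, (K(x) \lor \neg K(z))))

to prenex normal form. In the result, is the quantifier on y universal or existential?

universal

Push ¬ through the quantifiers and connectives to reach negation normal form:
  (\forall y\, K(y)) \lor (\forall x\, \forall z\, (K(x) \lor \neg K(z)))
All bound variables are already distinct, so no renaming is needed.
Extract every quantifier outward, since the variables are now distinct and don't occur free across branches:
  \forall y\, \forall x\, \forall z\, (K(y) \lor K(x) \lor \neg K(z))
The quantifier \exists y sits under an odd number of negations, so it flips to \forall y.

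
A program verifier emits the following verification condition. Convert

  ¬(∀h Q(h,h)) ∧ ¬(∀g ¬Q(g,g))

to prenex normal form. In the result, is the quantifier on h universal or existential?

existential

Push ¬ through the quantifiers and connectives to reach negation normal form:
  (∃h ¬Q(h,h)) ∧ (∃g Q(g,g))
Pull the quantifiers to the front (each side's bound variable is not free in the other side):
  ∃h ∃g (¬Q(h,h) ∧ Q(g,g))
The quantifier ∀h sits under an odd number of negations, so it flips to ∃h.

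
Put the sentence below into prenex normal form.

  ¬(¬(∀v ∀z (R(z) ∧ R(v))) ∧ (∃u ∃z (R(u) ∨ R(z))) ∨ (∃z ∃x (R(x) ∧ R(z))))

∀v ∀z ∀u ∀t ∀s ∀x ((R(z) ∧ R(v) ∨ ¬R(u) ∧ ¬R(t)) ∧ (¬R(x) ∨ ¬R(s)))

Drive negations inward (¬∀x A ≡ ∃x ¬A, ¬∃x A ≡ ∀x ¬A, De Morgan for ∧/∨):
  ((∀v ∀z (R(z) ∧ R(v))) ∨ (∀u ∀z (¬R(u) ∧ ¬R(z)))) ∧ (∀z ∀x (¬R(x) ∨ ¬R(z)))
Give each quantifier a distinct variable: z↦t, z↦s.
  ((∀v ∀z (R(z) ∧ R(v))) ∨ (∀u ∀t (¬R(u) ∧ ¬R(t)))) ∧ (∀s ∀x (¬R(x) ∨ ¬R(s)))
Extract every quantifier outward, since the variables are now distinct and don't occur free across branches:
  ∀v ∀z ∀u ∀t ∀s ∀x ((R(z) ∧ R(v) ∨ ¬R(u) ∧ ¬R(t)) ∧ (¬R(x) ∨ ¬R(s)))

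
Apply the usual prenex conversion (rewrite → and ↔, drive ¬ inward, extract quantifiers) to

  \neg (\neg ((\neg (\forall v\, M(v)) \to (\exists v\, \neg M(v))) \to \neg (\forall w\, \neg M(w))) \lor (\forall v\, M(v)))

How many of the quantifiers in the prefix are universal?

1

Rewrite implications/biconditionals: A → B as ¬A ∨ B.
  \neg (\neg (\neg (\neg \neg (\forall v\, M(v)) \lor (\exists v\, \neg M(v))) \lor \neg (\forall w\, \neg M(w))) \lor (\forall v\, M(v)))
Drive negations inward (¬∀x A ≡ ∃x ¬A, ¬∃x A ≡ ∀x ¬A, De Morgan for ∧/∨):
  ((\exists v\, \neg M(v)) \land (\forall v\, M(v)) \lor (\exists w\, M(w))) \land (\exists v\, \neg M(v))
Standardize variables apart so no two quantifiers bind the same name: v↦x, v↦s.
  ((\exists v\, \neg M(v)) \land (\forall x\, M(x)) \lor (\exists w\, M(w))) \land (\exists s\, \neg M(s))
Pull the quantifiers to the front (each side's bound variable is not free in the other side):
  \exists v\, \forall x\, \exists w\, \exists s\, ((\neg M(v) \land M(x) \lor M(w)) \land \neg M(s))
The prefix is \exists v \forall x \exists w \exists s: 1 universal, 3 existential.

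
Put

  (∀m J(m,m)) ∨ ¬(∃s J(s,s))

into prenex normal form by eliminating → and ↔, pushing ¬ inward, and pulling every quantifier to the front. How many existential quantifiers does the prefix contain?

0

Push ¬ through the quantifiers and connectives to reach negation normal form:
  (∀m J(m,m)) ∨ (∀s ¬J(s,s))
Pull the quantifiers to the front (each side's bound variable is not free in the other side):
  ∀m ∀s (J(m,m) ∨ ¬J(s,s))
The prefix is ∀m ∀s: 2 universal, 0 existential.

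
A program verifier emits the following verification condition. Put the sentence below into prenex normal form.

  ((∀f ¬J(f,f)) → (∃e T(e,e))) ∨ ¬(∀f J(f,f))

∃f ∃e ∃x (J(f,f) ∨ T(e,e) ∨ ¬J(x,x))

First replace A → B with ¬A ∨ B.
  ¬(∀f ¬J(f,f)) ∨ (∃e T(e,e)) ∨ ¬(∀f J(f,f))
Drive negations inward (¬∀x A ≡ ∃x ¬A, ¬∃x A ≡ ∀x ¬A, De Morgan for ∧/∨):
  (∃f J(f,f)) ∨ (∃e T(e,e)) ∨ (∃f ¬J(f,f))
Standardize variables apart so no two quantifiers bind the same name: f↦x.
  (∃f J(f,f)) ∨ (∃e T(e,e)) ∨ (∃x ¬J(x,x))
Finally move all quantifiers to the prefix:
  ∃f ∃e ∃x (J(f,f) ∨ T(e,e) ∨ ¬J(x,x))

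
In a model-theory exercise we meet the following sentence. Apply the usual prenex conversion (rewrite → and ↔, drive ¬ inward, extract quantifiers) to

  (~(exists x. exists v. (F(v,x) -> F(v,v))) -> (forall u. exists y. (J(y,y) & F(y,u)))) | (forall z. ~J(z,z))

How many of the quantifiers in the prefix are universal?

2

Rewrite implications/biconditionals: A → B as ¬A ∨ B.
  ~~(exists x. exists v. (~F(v,x) | F(v,v))) | (forall u. exists y. (J(y,y) & F(y,u))) | (forall z. ~J(z,z))
Move each ¬ inward, flipping quantifiers it crosses:
  (exists x. exists v. (~F(v,x) | F(v,v))) | (forall u. exists y. (J(y,y) & F(y,u))) | (forall z. ~J(z,z))
Finally move all quantifiers to the prefix:
  exists x. exists v. forall u. exists y. forall z. (~F(v,x) | F(v,v) | J(y,y) & F(y,u) | ~J(z,z))
The prefix is exists x exists v forall u exists y forall z: 2 universal, 3 existential.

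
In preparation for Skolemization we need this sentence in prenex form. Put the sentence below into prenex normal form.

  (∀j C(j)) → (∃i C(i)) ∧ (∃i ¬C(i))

∃j ∃i ∃z (¬C(j) ∨ C(i) ∧ ¬C(z))

Eliminate → and ↔ using ¬ and ∨.
  ¬(∀j C(j)) ∨ (∃i C(i)) ∧ (∃i ¬C(i))
Drive negations inward (¬∀x A ≡ ∃x ¬A, ¬∃x A ≡ ∀x ¬A, De Morgan for ∧/∨):
  (∃j ¬C(j)) ∨ (∃i C(i)) ∧ (∃i ¬C(i))
Standardize variables apart so no two quantifiers bind the same name: i↦z.
  (∃j ¬C(j)) ∨ (∃i C(i)) ∧ (∃z ¬C(z))
Pull the quantifiers to the front (each side's bound variable is not free in the other side):
  ∃j ∃i ∃z (¬C(j) ∨ C(i) ∧ ¬C(z))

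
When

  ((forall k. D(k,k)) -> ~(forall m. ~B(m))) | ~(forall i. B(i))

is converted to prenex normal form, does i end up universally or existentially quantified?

First replace A → B with ¬A ∨ B.
  ~(forall k. D(k,k)) | ~(forall m. ~B(m)) | ~(forall i. B(i))
Push ¬ through the quantifiers and connectives to reach negation normal form:
  (exists k. ~D(k,k)) | (exists m. B(m)) | (exists i. ~B(i))
All bound variables are already distinct, so no renaming is needed.
Pull the quantifiers to the front (each side's bound variable is not free in the other side):
  exists k. exists m. exists i. (~D(k,k) | B(m) | ~B(i))
The quantifier forall i sits under an odd number of negations (counting the antecedent side of each →), so it flips to exists i.

existential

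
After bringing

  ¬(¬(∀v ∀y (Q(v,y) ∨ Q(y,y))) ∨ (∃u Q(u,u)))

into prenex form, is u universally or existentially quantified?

universal

Drive negations inward (¬∀x A ≡ ∃x ¬A, ¬∃x A ≡ ∀x ¬A, De Morgan for ∧/∨):
  (∀v ∀y (Q(v,y) ∨ Q(y,y))) ∧ (∀u ¬Q(u,u))
Pull the quantifiers to the front (each side's bound variable is not free in the other side):
  ∀v ∀y ∀u ((Q(v,y) ∨ Q(y,y)) ∧ ¬Q(u,u))
The quantifier ∃u sits under an odd number of negations, so it flips to ∀u.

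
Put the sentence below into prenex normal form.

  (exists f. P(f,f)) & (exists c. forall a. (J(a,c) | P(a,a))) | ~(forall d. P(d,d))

exists f. exists c. forall a. exists d. (P(f,f) & (J(a,c) | P(a,a)) | ~P(d,d))

Push ¬ through the quantifiers and connectives to reach negation normal form:
  (exists f. P(f,f)) & (exists c. forall a. (J(a,c) | P(a,a))) | (exists d. ~P(d,d))
All bound variables are already distinct, so no renaming is needed.
Extract every quantifier outward, since the variables are now distinct and don't occur free across branches:
  exists f. exists c. forall a. exists d. (P(f,f) & (J(a,c) | P(a,a)) | ~P(d,d))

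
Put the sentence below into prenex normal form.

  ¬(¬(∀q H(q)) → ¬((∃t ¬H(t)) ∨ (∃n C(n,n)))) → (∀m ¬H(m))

∀q ∀t ∀n ∀m (H(q) ∨ H(t) ∧ ¬C(n,n) ∨ ¬H(m))

Rewrite implications/biconditionals: A → B as ¬A ∨ B.
  ¬¬(¬¬(∀q H(q)) ∨ ¬((∃t ¬H(t)) ∨ (∃n C(n,n)))) ∨ (∀m ¬H(m))
Push ¬ through the quantifiers and connectives to reach negation normal form:
  (∀q H(q)) ∨ (∀t H(t)) ∧ (∀n ¬C(n,n)) ∨ (∀m ¬H(m))
All bound variables are already distinct, so no renaming is needed.
Finally move all quantifiers to the prefix:
  ∀q ∀t ∀n ∀m (H(q) ∨ H(t) ∧ ¬C(n,n) ∨ ¬H(m))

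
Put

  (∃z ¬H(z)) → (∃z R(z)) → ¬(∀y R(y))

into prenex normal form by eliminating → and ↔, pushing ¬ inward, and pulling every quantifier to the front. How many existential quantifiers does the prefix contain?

1

First replace A → B with ¬A ∨ B.
  ¬(∃z ¬H(z)) ∨ ¬(∃z R(z)) ∨ ¬(∀y R(y))
Push ¬ through the quantifiers and connectives to reach negation normal form:
  (∀z H(z)) ∨ (∀z ¬R(z)) ∨ (∃y ¬R(y))
Rename bound variables to avoid capture: z↦x.
  (∀z H(z)) ∨ (∀x ¬R(x)) ∨ (∃y ¬R(y))
Finally move all quantifiers to the prefix:
  ∀z ∀x ∃y (H(z) ∨ ¬R(x) ∨ ¬R(y))
The prefix is ∀z ∀x ∃y: 2 universal, 1 existential.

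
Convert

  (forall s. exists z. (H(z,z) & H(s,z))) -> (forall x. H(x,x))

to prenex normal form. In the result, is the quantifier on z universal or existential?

universal

Rewrite implications/biconditionals: A → B as ¬A ∨ B.
  ~(forall s. exists z. (H(z,z) & H(s,z))) | (forall x. H(x,x))
Move each ¬ inward, flipping quantifiers it crosses:
  (exists s. forall z. (~H(z,z) | ~H(s,z))) | (forall x. H(x,x))
All bound variables are already distinct, so no renaming is needed.
Finally move all quantifiers to the prefix:
  exists s. forall z. forall x. (~H(z,z) | ~H(s,z) | H(x,x))
The quantifier exists z sits under an odd number of negations (counting the antecedent side of each →), so it flips to forall z.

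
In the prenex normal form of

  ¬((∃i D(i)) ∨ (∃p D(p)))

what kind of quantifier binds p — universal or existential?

Drive negations inward (¬∀x A ≡ ∃x ¬A, ¬∃x A ≡ ∀x ¬A, De Morgan for ∧/∨):
  (∀i ¬D(i)) ∧ (∀p ¬D(p))
All bound variables are already distinct, so no renaming is needed.
Finally move all quantifiers to the prefix:
  ∀i ∀p (¬D(i) ∧ ¬D(p))
The quantifier ∃p sits under an odd number of negations, so it flips to ∀p.

universal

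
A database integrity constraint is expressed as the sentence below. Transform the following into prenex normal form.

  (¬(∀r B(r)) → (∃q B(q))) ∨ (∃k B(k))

Rewrite implications/biconditionals: A → B as ¬A ∨ B.
  ¬¬(∀r B(r)) ∨ (∃q B(q)) ∨ (∃k B(k))
Push ¬ through the quantifiers and connectives to reach negation normal form:
  (∀r B(r)) ∨ (∃q B(q)) ∨ (∃k B(k))
All bound variables are already distinct, so no renaming is needed.
Finally move all quantifiers to the prefix:
  ∀r ∃q ∃k (B(r) ∨ B(q) ∨ B(k))

∀r ∃q ∃k (B(r) ∨ B(q) ∨ B(k))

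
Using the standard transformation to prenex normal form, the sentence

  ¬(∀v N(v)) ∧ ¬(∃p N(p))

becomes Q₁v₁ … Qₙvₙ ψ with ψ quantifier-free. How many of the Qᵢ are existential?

1

Move each ¬ inward, flipping quantifiers it crosses:
  (∃v ¬N(v)) ∧ (∀p ¬N(p))
All bound variables are already distinct, so no renaming is needed.
Finally move all quantifiers to the prefix:
  ∃v ∀p (¬N(v) ∧ ¬N(p))
The prefix is ∃v ∀p: 1 universal, 1 existential.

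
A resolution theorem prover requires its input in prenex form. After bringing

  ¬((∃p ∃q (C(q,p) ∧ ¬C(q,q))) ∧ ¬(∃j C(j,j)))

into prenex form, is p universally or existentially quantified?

universal

Push ¬ through the quantifiers and connectives to reach negation normal form:
  (∀p ∀q (¬C(q,p) ∨ C(q,q))) ∨ (∃j C(j,j))
Finally move all quantifiers to the prefix:
  ∀p ∀q ∃j (¬C(q,p) ∨ C(q,q) ∨ C(j,j))
The quantifier ∃p sits under an odd number of negations, so it flips to ∀p.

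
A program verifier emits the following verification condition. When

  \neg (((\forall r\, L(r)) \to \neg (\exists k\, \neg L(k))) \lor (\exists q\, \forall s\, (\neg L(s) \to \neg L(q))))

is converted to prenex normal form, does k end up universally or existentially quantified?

Rewrite implications/biconditionals: A → B as ¬A ∨ B.
  \neg (\neg (\forall r\, L(r)) \lor \neg (\exists k\, \neg L(k)) \lor (\exists q\, \forall s\, (\neg \neg L(s) \lor \neg L(q))))
Move each ¬ inward, flipping quantifiers it crosses:
  (\forall r\, L(r)) \land (\exists k\, \neg L(k)) \land (\forall q\, \exists s\, (\neg L(s) \land L(q)))
All bound variables are already distinct, so no renaming is needed.
Pull the quantifiers to the front (each side's bound variable is not free in the other side):
  \forall r\, \exists k\, \forall q\, \exists s\, (L(r) \land \neg L(k) \land \neg L(s) \land L(q))
The quantifier \exists k sits under an even number of negations (counting the antecedent side of each →), so it remains existential.

existential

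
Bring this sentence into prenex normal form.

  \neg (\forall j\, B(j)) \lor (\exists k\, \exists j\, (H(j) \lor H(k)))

\exists j\, \exists k\, \exists u1\, (\neg B(j) \lor H(u1) \lor H(k))

Drive negations inward (¬∀x A ≡ ∃x ¬A, ¬∃x A ≡ ∀x ¬A, De Morgan for ∧/∨):
  (\exists j\, \neg B(j)) \lor (\exists k\, \exists j\, (H(j) \lor H(k)))
Rename bound variables to avoid capture: j↦u1.
  (\exists j\, \neg B(j)) \lor (\exists k\, \exists u1\, (H(u1) \lor H(k)))
Pull the quantifiers to the front (each side's bound variable is not free in the other side):
  \exists j\, \exists k\, \exists u1\, (\neg B(j) \lor H(u1) \lor H(k))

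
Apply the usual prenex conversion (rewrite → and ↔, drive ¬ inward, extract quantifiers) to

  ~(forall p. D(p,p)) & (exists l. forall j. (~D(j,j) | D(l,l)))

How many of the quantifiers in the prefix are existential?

Drive negations inward (¬∀x A ≡ ∃x ¬A, ¬∃x A ≡ ∀x ¬A, De Morgan for ∧/∨):
  (exists p. ~D(p,p)) & (exists l. forall j. (~D(j,j) | D(l,l)))
Extract every quantifier outward, since the variables are now distinct and don't occur free across branches:
  exists p. exists l. forall j. (~D(p,p) & (~D(j,j) | D(l,l)))
The prefix is exists p exists l forall j: 1 universal, 2 existential.

2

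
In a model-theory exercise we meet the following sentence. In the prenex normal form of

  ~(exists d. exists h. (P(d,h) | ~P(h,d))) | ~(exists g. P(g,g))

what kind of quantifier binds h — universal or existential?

universal

Move each ¬ inward, flipping quantifiers it crosses:
  (forall d. forall h. (~P(d,h) & P(h,d))) | (forall g. ~P(g,g))
Finally move all quantifiers to the prefix:
  forall d. forall h. forall g. (~P(d,h) & P(h,d) | ~P(g,g))
The quantifier exists h sits under an odd number of negations, so it flips to forall h.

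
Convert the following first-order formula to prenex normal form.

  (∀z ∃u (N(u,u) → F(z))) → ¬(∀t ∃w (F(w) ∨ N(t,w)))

∃z ∀u ∃t ∀w (N(u,u) ∧ ¬F(z) ∨ ¬F(w) ∧ ¬N(t,w))

First replace A → B with ¬A ∨ B.
  ¬(∀z ∃u (¬N(u,u) ∨ F(z))) ∨ ¬(∀t ∃w (F(w) ∨ N(t,w)))
Move each ¬ inward, flipping quantifiers it crosses:
  (∃z ∀u (N(u,u) ∧ ¬F(z))) ∨ (∃t ∀w (¬F(w) ∧ ¬N(t,w)))
Extract every quantifier outward, since the variables are now distinct and don't occur free across branches:
  ∃z ∀u ∃t ∀w (N(u,u) ∧ ¬F(z) ∨ ¬F(w) ∧ ¬N(t,w))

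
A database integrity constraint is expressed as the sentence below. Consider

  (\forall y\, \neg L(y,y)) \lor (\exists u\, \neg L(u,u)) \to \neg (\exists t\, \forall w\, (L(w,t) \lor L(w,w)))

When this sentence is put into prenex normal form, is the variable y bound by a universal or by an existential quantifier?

Eliminate → and ↔ using ¬ and ∨.
  \neg ((\forall y\, \neg L(y,y)) \lor (\exists u\, \neg L(u,u))) \lor \neg (\exists t\, \forall w\, (L(w,t) \lor L(w,w)))
Push ¬ through the quantifiers and connectives to reach negation normal form:
  (\exists y\, L(y,y)) \land (\forall u\, L(u,u)) \lor (\forall t\, \exists w\, (\neg L(w,t) \land \neg L(w,w)))
Extract every quantifier outward, since the variables are now distinct and don't occur free across branches:
  \exists y\, \forall u\, \forall t\, \exists w\, (L(y,y) \land L(u,u) \lor \neg L(w,t) \land \neg L(w,w))
The quantifier \forall y sits under an odd number of negations (counting the antecedent side of each →), so it flips to \exists y.

existential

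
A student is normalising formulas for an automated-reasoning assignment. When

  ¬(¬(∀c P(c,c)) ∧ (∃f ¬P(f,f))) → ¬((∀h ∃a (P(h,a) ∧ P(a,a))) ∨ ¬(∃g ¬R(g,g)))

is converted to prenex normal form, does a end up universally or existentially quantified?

universal

Rewrite implications/biconditionals: A → B as ¬A ∨ B.
  ¬¬(¬(∀c P(c,c)) ∧ (∃f ¬P(f,f))) ∨ ¬((∀h ∃a (P(h,a) ∧ P(a,a))) ∨ ¬(∃g ¬R(g,g)))
Push ¬ through the quantifiers and connectives to reach negation normal form:
  (∃c ¬P(c,c)) ∧ (∃f ¬P(f,f)) ∨ (∃h ∀a (¬P(h,a) ∨ ¬P(a,a))) ∧ (∃g ¬R(g,g))
Finally move all quantifiers to the prefix:
  ∃c ∃f ∃h ∀a ∃g (¬P(c,c) ∧ ¬P(f,f) ∨ (¬P(h,a) ∨ ¬P(a,a)) ∧ ¬R(g,g))
The quantifier ∃a sits under an odd number of negations (counting the antecedent side of each →), so it flips to ∀a.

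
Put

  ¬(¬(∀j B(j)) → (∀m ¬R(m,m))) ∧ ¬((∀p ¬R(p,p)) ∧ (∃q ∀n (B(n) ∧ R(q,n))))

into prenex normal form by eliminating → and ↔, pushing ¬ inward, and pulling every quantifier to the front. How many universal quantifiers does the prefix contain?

Rewrite implications/biconditionals: A → B as ¬A ∨ B.
  ¬(¬¬(∀j B(j)) ∨ (∀m ¬R(m,m))) ∧ ¬((∀p ¬R(p,p)) ∧ (∃q ∀n (B(n) ∧ R(q,n))))
Push ¬ through the quantifiers and connectives to reach negation normal form:
  (∃j ¬B(j)) ∧ (∃m R(m,m)) ∧ ((∃p R(p,p)) ∨ (∀q ∃n (¬B(n) ∨ ¬R(q,n))))
Finally move all quantifiers to the prefix:
  ∃j ∃m ∃p ∀q ∃n (¬B(j) ∧ R(m,m) ∧ (R(p,p) ∨ ¬B(n) ∨ ¬R(q,n)))
The prefix is ∃j ∃m ∃p ∀q ∃n: 1 universal, 4 existential.

1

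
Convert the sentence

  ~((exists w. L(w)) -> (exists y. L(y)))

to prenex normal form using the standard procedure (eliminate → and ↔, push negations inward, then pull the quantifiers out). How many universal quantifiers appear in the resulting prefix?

1

First replace A → B with ¬A ∨ B.
  ~(~(exists w. L(w)) | (exists y. L(y)))
Drive negations inward (¬∀x A ≡ ∃x ¬A, ¬∃x A ≡ ∀x ¬A, De Morgan for ∧/∨):
  (exists w. L(w)) & (forall y. ~L(y))
Extract every quantifier outward, since the variables are now distinct and don't occur free across branches:
  exists w. forall y. (L(w) & ~L(y))
The prefix is exists w forall y: 1 universal, 1 existential.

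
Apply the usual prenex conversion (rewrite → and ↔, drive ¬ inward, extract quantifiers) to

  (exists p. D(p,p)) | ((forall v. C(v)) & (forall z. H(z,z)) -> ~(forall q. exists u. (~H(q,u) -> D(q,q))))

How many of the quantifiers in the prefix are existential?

4

First replace A → B with ¬A ∨ B.
  (exists p. D(p,p)) | ~((forall v. C(v)) & (forall z. H(z,z))) | ~(forall q. exists u. (~~H(q,u) | D(q,q)))
Push ¬ through the quantifiers and connectives to reach negation normal form:
  (exists p. D(p,p)) | (exists v. ~C(v)) | (exists z. ~H(z,z)) | (exists q. forall u. (~H(q,u) & ~D(q,q)))
All bound variables are already distinct, so no renaming is needed.
Finally move all quantifiers to the prefix:
  exists p. exists v. exists z. exists q. forall u. (D(p,p) | ~C(v) | ~H(z,z) | ~H(q,u) & ~D(q,q))
The prefix is exists p exists v exists z exists q forall u: 1 universal, 4 existential.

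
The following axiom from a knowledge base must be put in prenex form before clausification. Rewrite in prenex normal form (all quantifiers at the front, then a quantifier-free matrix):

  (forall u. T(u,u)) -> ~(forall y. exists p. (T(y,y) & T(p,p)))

Eliminate → and ↔ using ¬ and ∨.
  ~(forall u. T(u,u)) | ~(forall y. exists p. (T(y,y) & T(p,p)))
Move each ¬ inward, flipping quantifiers it crosses:
  (exists u. ~T(u,u)) | (exists y. forall p. (~T(y,y) | ~T(p,p)))
All bound variables are already distinct, so no renaming is needed.
Extract every quantifier outward, since the variables are now distinct and don't occur free across branches:
  exists u. exists y. forall p. (~T(u,u) | ~T(y,y) | ~T(p,p))

exists u. exists y. forall p. (~T(u,u) | ~T(y,y) | ~T(p,p))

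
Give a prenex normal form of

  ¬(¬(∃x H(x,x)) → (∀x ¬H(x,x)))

∀x ∃x1 (¬H(x,x) ∧ H(x1,x1))

Rewrite implications/biconditionals: A → B as ¬A ∨ B.
  ¬(¬¬(∃x H(x,x)) ∨ (∀x ¬H(x,x)))
Move each ¬ inward, flipping quantifiers it crosses:
  (∀x ¬H(x,x)) ∧ (∃x H(x,x))
Standardize variables apart so no two quantifiers bind the same name: x↦x1.
  (∀x ¬H(x,x)) ∧ (∃x1 H(x1,x1))
Pull the quantifiers to the front (each side's bound variable is not free in the other side):
  ∀x ∃x1 (¬H(x,x) ∧ H(x1,x1))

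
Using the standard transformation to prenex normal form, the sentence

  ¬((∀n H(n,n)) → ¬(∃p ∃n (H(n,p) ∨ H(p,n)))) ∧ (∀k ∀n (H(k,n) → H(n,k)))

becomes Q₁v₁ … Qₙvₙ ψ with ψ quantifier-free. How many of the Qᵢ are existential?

Eliminate → and ↔ using ¬ and ∨.
  ¬(¬(∀n H(n,n)) ∨ ¬(∃p ∃n (H(n,p) ∨ H(p,n)))) ∧ (∀k ∀n (¬H(k,n) ∨ H(n,k)))
Drive negations inward (¬∀x A ≡ ∃x ¬A, ¬∃x A ≡ ∀x ¬A, De Morgan for ∧/∨):
  (∀n H(n,n)) ∧ (∃p ∃n (H(n,p) ∨ H(p,n))) ∧ (∀k ∀n (¬H(k,n) ∨ H(n,k)))
Standardize variables apart so no two quantifiers bind the same name: n↦v1, n↦y.
  (∀n H(n,n)) ∧ (∃p ∃v1 (H(v1,p) ∨ H(p,v1))) ∧ (∀k ∀y (¬H(k,y) ∨ H(y,k)))
Finally move all quantifiers to the prefix:
  ∀n ∃p ∃v1 ∀k ∀y (H(n,n) ∧ (H(v1,p) ∨ H(p,v1)) ∧ (¬H(k,y) ∨ H(y,k)))
The prefix is ∀n ∃p ∃v1 ∀k ∀y: 3 universal, 2 existential.

2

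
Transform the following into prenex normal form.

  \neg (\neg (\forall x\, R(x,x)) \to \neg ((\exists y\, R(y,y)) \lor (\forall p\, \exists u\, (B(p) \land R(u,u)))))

First replace A → B with ¬A ∨ B.
  \neg (\neg \neg (\forall x\, R(x,x)) \lor \neg ((\exists y\, R(y,y)) \lor (\forall p\, \exists u\, (B(p) \land R(u,u)))))
Push ¬ through the quantifiers and connectives to reach negation normal form:
  (\exists x\, \neg R(x,x)) \land ((\exists y\, R(y,y)) \lor (\forall p\, \exists u\, (B(p) \land R(u,u))))
All bound variables are already distinct, so no renaming is needed.
Pull the quantifiers to the front (each side's bound variable is not free in the other side):
  \exists x\, \exists y\, \forall p\, \exists u\, (\neg R(x,x) \land (R(y,y) \lor B(p) \land R(u,u)))

\exists x\, \exists y\, \forall p\, \exists u\, (\neg R(x,x) \land (R(y,y) \lor B(p) \land R(u,u)))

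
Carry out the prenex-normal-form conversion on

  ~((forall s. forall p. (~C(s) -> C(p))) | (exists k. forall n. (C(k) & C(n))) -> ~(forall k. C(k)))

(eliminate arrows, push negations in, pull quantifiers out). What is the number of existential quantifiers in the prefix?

Eliminate → and ↔ using ¬ and ∨.
  ~(~((forall s. forall p. (~~C(s) | C(p))) | (exists k. forall n. (C(k) & C(n)))) | ~(forall k. C(k)))
Drive negations inward (¬∀x A ≡ ∃x ¬A, ¬∃x A ≡ ∀x ¬A, De Morgan for ∧/∨):
  ((forall s. forall p. (C(s) | C(p))) | (exists k. forall n. (C(k) & C(n)))) & (forall k. C(k))
Give each quantifier a distinct variable: k↦c.
  ((forall s. forall p. (C(s) | C(p))) | (exists k. forall n. (C(k) & C(n)))) & (forall c. C(c))
Finally move all quantifiers to the prefix:
  forall s. forall p. exists k. forall n. forall c. ((C(s) | C(p) | C(k) & C(n)) & C(c))
The prefix is forall s forall p exists k forall n forall c: 4 universal, 1 existential.

1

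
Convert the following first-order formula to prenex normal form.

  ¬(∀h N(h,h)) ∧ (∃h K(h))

Move each ¬ inward, flipping quantifiers it crosses:
  (∃h ¬N(h,h)) ∧ (∃h K(h))
Rename bound variables to avoid capture: h↦y1.
  (∃h ¬N(h,h)) ∧ (∃y1 K(y1))
Extract every quantifier outward, since the variables are now distinct and don't occur free across branches:
  ∃h ∃y1 (¬N(h,h) ∧ K(y1))

∃h ∃y1 (¬N(h,h) ∧ K(y1))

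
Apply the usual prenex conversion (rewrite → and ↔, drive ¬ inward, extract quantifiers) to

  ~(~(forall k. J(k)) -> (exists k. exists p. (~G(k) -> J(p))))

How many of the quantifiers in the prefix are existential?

Rewrite implications/biconditionals: A → B as ¬A ∨ B.
  ~(~~(forall k. J(k)) | (exists k. exists p. (~~G(k) | J(p))))
Move each ¬ inward, flipping quantifiers it crosses:
  (exists k. ~J(k)) & (forall k. forall p. (~G(k) & ~J(p)))
Rename bound variables to avoid capture: k↦u.
  (exists k. ~J(k)) & (forall u. forall p. (~G(u) & ~J(p)))
Pull the quantifiers to the front (each side's bound variable is not free in the other side):
  exists k. forall u. forall p. (~J(k) & ~G(u) & ~J(p))
The prefix is exists k forall u forall p: 2 universal, 1 existential.

1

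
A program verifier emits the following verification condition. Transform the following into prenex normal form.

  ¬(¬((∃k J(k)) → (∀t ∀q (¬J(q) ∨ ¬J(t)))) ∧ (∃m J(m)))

Eliminate → and ↔ using ¬ and ∨.
  ¬(¬(¬(∃k J(k)) ∨ (∀t ∀q (¬J(q) ∨ ¬J(t)))) ∧ (∃m J(m)))
Push ¬ through the quantifiers and connectives to reach negation normal form:
  (∀k ¬J(k)) ∨ (∀t ∀q (¬J(q) ∨ ¬J(t))) ∨ (∀m ¬J(m))
Extract every quantifier outward, since the variables are now distinct and don't occur free across branches:
  ∀k ∀t ∀q ∀m (¬J(k) ∨ ¬J(q) ∨ ¬J(t) ∨ ¬J(m))

∀k ∀t ∀q ∀m (¬J(k) ∨ ¬J(q) ∨ ¬J(t) ∨ ¬J(m))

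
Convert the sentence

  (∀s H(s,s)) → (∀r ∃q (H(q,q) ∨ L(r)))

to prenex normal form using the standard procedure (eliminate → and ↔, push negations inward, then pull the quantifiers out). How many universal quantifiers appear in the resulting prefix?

1

First replace A → B with ¬A ∨ B.
  ¬(∀s H(s,s)) ∨ (∀r ∃q (H(q,q) ∨ L(r)))
Move each ¬ inward, flipping quantifiers it crosses:
  (∃s ¬H(s,s)) ∨ (∀r ∃q (H(q,q) ∨ L(r)))
Pull the quantifiers to the front (each side's bound variable is not free in the other side):
  ∃s ∀r ∃q (¬H(s,s) ∨ H(q,q) ∨ L(r))
The prefix is ∃s ∀r ∃q: 1 universal, 2 existential.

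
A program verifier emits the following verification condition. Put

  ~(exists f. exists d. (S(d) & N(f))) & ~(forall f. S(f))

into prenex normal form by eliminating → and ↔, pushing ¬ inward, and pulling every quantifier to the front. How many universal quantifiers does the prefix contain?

2

Drive negations inward (¬∀x A ≡ ∃x ¬A, ¬∃x A ≡ ∀x ¬A, De Morgan for ∧/∨):
  (forall f. forall d. (~S(d) | ~N(f))) & (exists f. ~S(f))
Standardize variables apart so no two quantifiers bind the same name: f↦w.
  (forall f. forall d. (~S(d) | ~N(f))) & (exists w. ~S(w))
Finally move all quantifiers to the prefix:
  forall f. forall d. exists w. ((~S(d) | ~N(f)) & ~S(w))
The prefix is forall f forall d exists w: 2 universal, 1 existential.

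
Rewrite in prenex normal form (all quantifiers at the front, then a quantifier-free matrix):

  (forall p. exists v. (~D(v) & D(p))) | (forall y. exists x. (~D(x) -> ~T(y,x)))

forall p. exists v. forall y. exists x. (~D(v) & D(p) | D(x) | ~T(y,x))

Rewrite implications/biconditionals: A → B as ¬A ∨ B.
  (forall p. exists v. (~D(v) & D(p))) | (forall y. exists x. (~~D(x) | ~T(y,x)))
Push ¬ through the quantifiers and connectives to reach negation normal form:
  (forall p. exists v. (~D(v) & D(p))) | (forall y. exists x. (D(x) | ~T(y,x)))
Pull the quantifiers to the front (each side's bound variable is not free in the other side):
  forall p. exists v. forall y. exists x. (~D(v) & D(p) | D(x) | ~T(y,x))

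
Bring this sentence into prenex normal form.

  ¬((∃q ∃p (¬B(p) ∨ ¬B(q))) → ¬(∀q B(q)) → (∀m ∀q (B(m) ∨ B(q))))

Rewrite implications/biconditionals: A → B as ¬A ∨ B.
  ¬(¬(∃q ∃p (¬B(p) ∨ ¬B(q))) ∨ ¬¬(∀q B(q)) ∨ (∀m ∀q (B(m) ∨ B(q))))
Push ¬ through the quantifiers and connectives to reach negation normal form:
  (∃q ∃p (¬B(p) ∨ ¬B(q))) ∧ (∃q ¬B(q)) ∧ (∃m ∃q (¬B(m) ∧ ¬B(q)))
Give each quantifier a distinct variable: q↦t, q↦c.
  (∃q ∃p (¬B(p) ∨ ¬B(q))) ∧ (∃t ¬B(t)) ∧ (∃m ∃c (¬B(m) ∧ ¬B(c)))
Pull the quantifiers to the front (each side's bound variable is not free in the other side):
  ∃q ∃p ∃t ∃m ∃c ((¬B(p) ∨ ¬B(q)) ∧ ¬B(t) ∧ ¬B(m) ∧ ¬B(c))

∃q ∃p ∃t ∃m ∃c ((¬B(p) ∨ ¬B(q)) ∧ ¬B(t) ∧ ¬B(m) ∧ ¬B(c))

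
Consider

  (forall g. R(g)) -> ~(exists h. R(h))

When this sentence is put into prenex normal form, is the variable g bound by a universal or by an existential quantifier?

existential

First replace A → B with ¬A ∨ B.
  ~(forall g. R(g)) | ~(exists h. R(h))
Move each ¬ inward, flipping quantifiers it crosses:
  (exists g. ~R(g)) | (forall h. ~R(h))
All bound variables are already distinct, so no renaming is needed.
Extract every quantifier outward, since the variables are now distinct and don't occur free across branches:
  exists g. forall h. (~R(g) | ~R(h))
The quantifier forall g sits under an odd number of negations (counting the antecedent side of each →), so it flips to exists g.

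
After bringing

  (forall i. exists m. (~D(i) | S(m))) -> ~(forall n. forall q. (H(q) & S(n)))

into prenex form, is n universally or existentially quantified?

Rewrite implications/biconditionals: A → B as ¬A ∨ B.
  ~(forall i. exists m. (~D(i) | S(m))) | ~(forall n. forall q. (H(q) & S(n)))
Drive negations inward (¬∀x A ≡ ∃x ¬A, ¬∃x A ≡ ∀x ¬A, De Morgan for ∧/∨):
  (exists i. forall m. (D(i) & ~S(m))) | (exists n. exists q. (~H(q) | ~S(n)))
Finally move all quantifiers to the prefix:
  exists i. forall m. exists n. exists q. (D(i) & ~S(m) | ~H(q) | ~S(n))
The quantifier forall n sits under an odd number of negations (counting the antecedent side of each →), so it flips to exists n.

existential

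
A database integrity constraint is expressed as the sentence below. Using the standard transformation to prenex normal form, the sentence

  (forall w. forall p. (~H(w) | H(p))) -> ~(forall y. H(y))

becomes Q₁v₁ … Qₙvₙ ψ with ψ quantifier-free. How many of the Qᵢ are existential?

Rewrite implications/biconditionals: A → B as ¬A ∨ B.
  ~(forall w. forall p. (~H(w) | H(p))) | ~(forall y. H(y))
Move each ¬ inward, flipping quantifiers it crosses:
  (exists w. exists p. (H(w) & ~H(p))) | (exists y. ~H(y))
All bound variables are already distinct, so no renaming is needed.
Pull the quantifiers to the front (each side's bound variable is not free in the other side):
  exists w. exists p. exists y. (H(w) & ~H(p) | ~H(y))
The prefix is exists w exists p exists y: 0 universal, 3 existential.

3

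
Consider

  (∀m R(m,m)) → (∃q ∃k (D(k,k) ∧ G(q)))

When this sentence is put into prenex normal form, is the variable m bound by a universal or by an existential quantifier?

existential

Rewrite implications/biconditionals: A → B as ¬A ∨ B.
  ¬(∀m R(m,m)) ∨ (∃q ∃k (D(k,k) ∧ G(q)))
Move each ¬ inward, flipping quantifiers it crosses:
  (∃m ¬R(m,m)) ∨ (∃q ∃k (D(k,k) ∧ G(q)))
Extract every quantifier outward, since the variables are now distinct and don't occur free across branches:
  ∃m ∃q ∃k (¬R(m,m) ∨ D(k,k) ∧ G(q))
The quantifier ∀m sits under an odd number of negations (counting the antecedent side of each →), so it flips to ∃m.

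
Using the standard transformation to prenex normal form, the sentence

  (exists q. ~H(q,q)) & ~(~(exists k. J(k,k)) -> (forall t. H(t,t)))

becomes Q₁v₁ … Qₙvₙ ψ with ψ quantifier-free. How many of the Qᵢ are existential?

2

Rewrite implications/biconditionals: A → B as ¬A ∨ B.
  (exists q. ~H(q,q)) & ~(~~(exists k. J(k,k)) | (forall t. H(t,t)))
Drive negations inward (¬∀x A ≡ ∃x ¬A, ¬∃x A ≡ ∀x ¬A, De Morgan for ∧/∨):
  (exists q. ~H(q,q)) & (forall k. ~J(k,k)) & (exists t. ~H(t,t))
All bound variables are already distinct, so no renaming is needed.
Extract every quantifier outward, since the variables are now distinct and don't occur free across branches:
  exists q. forall k. exists t. (~H(q,q) & ~J(k,k) & ~H(t,t))
The prefix is exists q forall k exists t: 1 universal, 2 existential.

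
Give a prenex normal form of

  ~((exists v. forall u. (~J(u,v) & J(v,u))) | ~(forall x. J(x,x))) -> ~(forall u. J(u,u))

Eliminate → and ↔ using ¬ and ∨.
  ~~((exists v. forall u. (~J(u,v) & J(v,u))) | ~(forall x. J(x,x))) | ~(forall u. J(u,u))
Move each ¬ inward, flipping quantifiers it crosses:
  (exists v. forall u. (~J(u,v) & J(v,u))) | (exists x. ~J(x,x)) | (exists u. ~J(u,u))
Rename bound variables to avoid capture: u↦q.
  (exists v. forall u. (~J(u,v) & J(v,u))) | (exists x. ~J(x,x)) | (exists q. ~J(q,q))
Finally move all quantifiers to the prefix:
  exists v. forall u. exists x. exists q. (~J(u,v) & J(v,u) | ~J(x,x) | ~J(q,q))

exists v. forall u. exists x. exists q. (~J(u,v) & J(v,u) | ~J(x,x) | ~J(q,q))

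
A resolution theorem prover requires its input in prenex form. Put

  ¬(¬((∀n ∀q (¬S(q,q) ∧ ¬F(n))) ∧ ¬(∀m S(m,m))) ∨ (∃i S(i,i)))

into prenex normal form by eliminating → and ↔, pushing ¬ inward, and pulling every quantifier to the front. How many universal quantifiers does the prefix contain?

3

Move each ¬ inward, flipping quantifiers it crosses:
  (∀n ∀q (¬S(q,q) ∧ ¬F(n))) ∧ (∃m ¬S(m,m)) ∧ (∀i ¬S(i,i))
All bound variables are already distinct, so no renaming is needed.
Finally move all quantifiers to the prefix:
  ∀n ∀q ∃m ∀i (¬S(q,q) ∧ ¬F(n) ∧ ¬S(m,m) ∧ ¬S(i,i))
The prefix is ∀n ∀q ∃m ∀i: 3 universal, 1 existential.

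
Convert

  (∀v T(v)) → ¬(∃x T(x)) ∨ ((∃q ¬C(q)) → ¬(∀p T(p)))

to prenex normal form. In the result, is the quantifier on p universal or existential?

Rewrite implications/biconditionals: A → B as ¬A ∨ B.
  ¬(∀v T(v)) ∨ ¬(∃x T(x)) ∨ ¬(∃q ¬C(q)) ∨ ¬(∀p T(p))
Move each ¬ inward, flipping quantifiers it crosses:
  (∃v ¬T(v)) ∨ (∀x ¬T(x)) ∨ (∀q C(q)) ∨ (∃p ¬T(p))
All bound variables are already distinct, so no renaming is needed.
Pull the quantifiers to the front (each side's bound variable is not free in the other side):
  ∃v ∀x ∀q ∃p (¬T(v) ∨ ¬T(x) ∨ C(q) ∨ ¬T(p))
The quantifier ∀p sits under an odd number of negations (counting the antecedent side of each →), so it flips to ∃p.

existential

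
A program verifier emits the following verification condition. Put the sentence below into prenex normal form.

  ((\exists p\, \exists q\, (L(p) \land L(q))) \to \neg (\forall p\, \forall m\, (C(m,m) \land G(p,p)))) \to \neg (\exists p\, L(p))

\exists p\, \exists q\, \forall v\, \forall m\, \forall b\, (L(p) \land L(q) \land C(m,m) \land G(v,v) \lor \neg L(b))

Eliminate → and ↔ using ¬ and ∨.
  \neg (\neg (\exists p\, \exists q\, (L(p) \land L(q))) \lor \neg (\forall p\, \forall m\, (C(m,m) \land G(p,p)))) \lor \neg (\exists p\, L(p))
Drive negations inward (¬∀x A ≡ ∃x ¬A, ¬∃x A ≡ ∀x ¬A, De Morgan for ∧/∨):
  (\exists p\, \exists q\, (L(p) \land L(q))) \land (\forall p\, \forall m\, (C(m,m) \land G(p,p))) \lor (\forall p\, \neg L(p))
Standardize variables apart so no two quantifiers bind the same name: p↦v, p↦b.
  (\exists p\, \exists q\, (L(p) \land L(q))) \land (\forall v\, \forall m\, (C(m,m) \land G(v,v))) \lor (\forall b\, \neg L(b))
Finally move all quantifiers to the prefix:
  \exists p\, \exists q\, \forall v\, \forall m\, \forall b\, (L(p) \land L(q) \land C(m,m) \land G(v,v) \lor \neg L(b))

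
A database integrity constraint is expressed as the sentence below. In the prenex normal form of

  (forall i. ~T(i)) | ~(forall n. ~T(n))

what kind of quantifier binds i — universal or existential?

universal

Move each ¬ inward, flipping quantifiers it crosses:
  (forall i. ~T(i)) | (exists n. T(n))
All bound variables are already distinct, so no renaming is needed.
Pull the quantifiers to the front (each side's bound variable is not free in the other side):
  forall i. exists n. (~T(i) | T(n))
The quantifier forall i sits under an even number of negations, so it remains universal.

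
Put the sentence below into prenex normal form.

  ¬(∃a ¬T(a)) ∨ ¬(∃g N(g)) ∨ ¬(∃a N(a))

Drive negations inward (¬∀x A ≡ ∃x ¬A, ¬∃x A ≡ ∀x ¬A, De Morgan for ∧/∨):
  (∀a T(a)) ∨ (∀g ¬N(g)) ∨ (∀a ¬N(a))
Rename bound variables to avoid capture: a↦u1.
  (∀a T(a)) ∨ (∀g ¬N(g)) ∨ (∀u1 ¬N(u1))
Finally move all quantifiers to the prefix:
  ∀a ∀g ∀u1 (T(a) ∨ ¬N(g) ∨ ¬N(u1))

∀a ∀g ∀u1 (T(a) ∨ ¬N(g) ∨ ¬N(u1))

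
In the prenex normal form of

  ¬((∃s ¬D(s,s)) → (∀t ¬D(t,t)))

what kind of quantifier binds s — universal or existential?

Eliminate → and ↔ using ¬ and ∨.
  ¬(¬(∃s ¬D(s,s)) ∨ (∀t ¬D(t,t)))
Move each ¬ inward, flipping quantifiers it crosses:
  (∃s ¬D(s,s)) ∧ (∃t D(t,t))
All bound variables are already distinct, so no renaming is needed.
Extract every quantifier outward, since the variables are now distinct and don't occur free across branches:
  ∃s ∃t (¬D(s,s) ∧ D(t,t))
The quantifier ∃s sits under an even number of negations (counting the antecedent side of each →), so it remains existential.

existential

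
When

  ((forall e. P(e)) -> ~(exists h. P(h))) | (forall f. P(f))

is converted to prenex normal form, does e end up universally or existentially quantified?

existential

First replace A → B with ¬A ∨ B.
  ~(forall e. P(e)) | ~(exists h. P(h)) | (forall f. P(f))
Push ¬ through the quantifiers and connectives to reach negation normal form:
  (exists e. ~P(e)) | (forall h. ~P(h)) | (forall f. P(f))
All bound variables are already distinct, so no renaming is needed.
Pull the quantifiers to the front (each side's bound variable is not free in the other side):
  exists e. forall h. forall f. (~P(e) | ~P(h) | P(f))
The quantifier forall e sits under an odd number of negations (counting the antecedent side of each →), so it flips to exists e.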